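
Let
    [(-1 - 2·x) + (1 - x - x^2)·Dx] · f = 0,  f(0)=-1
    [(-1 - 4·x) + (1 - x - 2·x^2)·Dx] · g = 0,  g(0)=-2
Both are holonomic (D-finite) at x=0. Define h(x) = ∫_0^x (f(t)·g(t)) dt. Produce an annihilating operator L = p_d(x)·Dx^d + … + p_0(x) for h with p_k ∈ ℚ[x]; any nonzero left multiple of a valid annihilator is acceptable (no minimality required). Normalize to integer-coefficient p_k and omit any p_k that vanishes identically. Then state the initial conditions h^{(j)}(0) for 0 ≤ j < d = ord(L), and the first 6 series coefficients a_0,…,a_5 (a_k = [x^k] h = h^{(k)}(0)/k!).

L = (-2 - 4·x + 9·x^2 + 8·x^3)·Dx + (1 - 2·x - 2·x^2 + 3·x^3 + 2·x^4)·Dx^2  (order 2).
h: a_k = 0, 2, 2, 4, 13/2, 12, …
ICs: h(0) = 0, h′(0) = 2.

f: a_k = -1, -1, -2, -3, -5, -8, …
g: a_k = -2, -2, -6, -10, -22, -42, …
f·g: L₀ = L_f ⊗_s L_g, ord ≤ 1·1.
h=∫h₀ ⇒ L = L₀·Dx.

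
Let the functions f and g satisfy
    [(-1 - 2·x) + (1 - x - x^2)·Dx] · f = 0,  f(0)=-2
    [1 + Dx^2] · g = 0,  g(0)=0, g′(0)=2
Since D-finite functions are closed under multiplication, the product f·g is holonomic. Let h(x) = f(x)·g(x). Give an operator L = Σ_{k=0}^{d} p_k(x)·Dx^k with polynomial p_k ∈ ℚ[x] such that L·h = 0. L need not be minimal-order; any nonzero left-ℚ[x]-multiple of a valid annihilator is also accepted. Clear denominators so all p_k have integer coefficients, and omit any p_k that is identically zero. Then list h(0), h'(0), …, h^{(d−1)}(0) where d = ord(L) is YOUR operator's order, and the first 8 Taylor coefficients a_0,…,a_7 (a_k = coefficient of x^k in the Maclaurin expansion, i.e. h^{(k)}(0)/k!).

L = (1 + x + x^2) + (2 + 4·x)·Dx + (-1 + x + x^2)·Dx^2  (order 2).
h: a_k = 0, -4, -4, -22/3, -34/3, -187/10, -901/30, -61403/1260, …
ICs: h(0) = 0, h′(0) = -4.

f: a_k = -2, -2, -4, -6, -10, -16, -26, -42, …
g: a_k = 0, 2, 0, -1/3, 0, 1/60, 0, -1/2520, …
L₀ := L_f ⊗_s L_g (sym. prod.), ord ≤ 2.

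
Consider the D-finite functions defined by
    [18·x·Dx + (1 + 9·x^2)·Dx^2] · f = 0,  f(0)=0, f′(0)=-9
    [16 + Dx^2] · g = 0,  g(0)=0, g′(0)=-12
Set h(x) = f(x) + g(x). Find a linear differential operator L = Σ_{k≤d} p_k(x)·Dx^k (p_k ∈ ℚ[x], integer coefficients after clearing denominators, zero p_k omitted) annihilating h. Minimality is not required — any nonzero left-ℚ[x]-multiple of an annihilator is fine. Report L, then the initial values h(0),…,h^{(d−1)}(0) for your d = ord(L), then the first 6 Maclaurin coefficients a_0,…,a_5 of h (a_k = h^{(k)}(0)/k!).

f: a_k = 0, -9, 0, 27, 0, -729/5, …
g: a_k = 0, -12, 0, 32, 0, -128/5, …
f+g: L₀ = lclm(L_f,L_g), ord ≤ 2+2.
L = (-13248·x + 181440·x^3 + 186624·x^5)·Dx + (-16 + 6048·x^2 + 66096·x^4 + 93312·x^6)·Dx^2 + (-828·x + 11340·x^3 + 11664·x^5)·Dx^3 + (-1 + 378·x^2 + 4131·x^4 + 5832·x^6)·Dx^4  (order 4).
h: a_k = 0, -21, 0, 59, 0, -857/5, …
ICs: h(0) = 0, h′(0) = -21, h′′(0) = 0, h′′′(0) = 354.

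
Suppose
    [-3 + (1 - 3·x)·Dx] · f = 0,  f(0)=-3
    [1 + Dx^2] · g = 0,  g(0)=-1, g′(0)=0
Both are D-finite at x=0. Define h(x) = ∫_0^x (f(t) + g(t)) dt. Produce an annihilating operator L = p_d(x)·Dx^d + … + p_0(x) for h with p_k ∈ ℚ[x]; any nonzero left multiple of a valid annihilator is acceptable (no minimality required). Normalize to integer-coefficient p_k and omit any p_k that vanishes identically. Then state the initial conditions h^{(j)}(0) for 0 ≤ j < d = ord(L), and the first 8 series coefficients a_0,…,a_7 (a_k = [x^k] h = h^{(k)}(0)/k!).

L = (165 - 18·x + 27·x^2)·Dx + (-19 + 63·x - 27·x^2 + 27·x^3)·Dx^2 + (165 - 18·x + 27·x^2)·Dx^3 + (-19 + 63·x - 27·x^2 + 27·x^3)·Dx^4  (order 4).
h: a_k = 0, -4, -9/2, -53/6, -81/4, -5833/120, -243/2, -1574639/5040, …
ICs: h(0) = 0, h′(0) = -4, h′′(0) = -9, h′′′(0) = -53.

f: a_k = -3, -9, -27, -81, -243, -729, -2187, -6561, …
g: a_k = -1, 0, 1/2, 0, -1/24, 0, 1/720, 0, …
Weyl lclm of L_f,L_g ⇒ L₀ (ord ≤ 3).
Integrate: L := L₀·Dx.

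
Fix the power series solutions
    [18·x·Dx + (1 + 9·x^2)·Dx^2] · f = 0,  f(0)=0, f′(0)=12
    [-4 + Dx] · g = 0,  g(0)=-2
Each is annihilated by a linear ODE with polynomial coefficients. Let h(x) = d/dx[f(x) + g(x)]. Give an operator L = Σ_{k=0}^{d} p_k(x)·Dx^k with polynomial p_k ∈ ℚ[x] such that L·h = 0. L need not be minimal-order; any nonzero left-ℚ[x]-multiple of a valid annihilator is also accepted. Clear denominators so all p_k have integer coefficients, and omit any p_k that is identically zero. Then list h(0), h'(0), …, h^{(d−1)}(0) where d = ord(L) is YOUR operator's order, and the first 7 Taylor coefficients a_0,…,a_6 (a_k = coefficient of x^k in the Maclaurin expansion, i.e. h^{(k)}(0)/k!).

L = (36 - 144·x - 972·x^2 - 1296·x^3) + (-17 + 99·x^2 - 648·x^4)·Dx + (2 + 9·x + 36·x^2 + 81·x^3 + 162·x^4)·Dx^2  (order 2).
h: a_k = 4, -32, -172, -256/3, 2660/3, -1024/15, -395708/45, …
ICs: h(0) = 4, h′(0) = -32.

f: a_k = 0, 12, 0, -36, 0, 972/5, 0, …
g: a_k = -2, -8, -16, -64/3, -64/3, -256/15, -512/45, …
L₀ := lclm(L_f,L_g); ord L₀ ≤ 2+1.
Differentiate: ansatz ord ≤ ord L₀ ⇒ L.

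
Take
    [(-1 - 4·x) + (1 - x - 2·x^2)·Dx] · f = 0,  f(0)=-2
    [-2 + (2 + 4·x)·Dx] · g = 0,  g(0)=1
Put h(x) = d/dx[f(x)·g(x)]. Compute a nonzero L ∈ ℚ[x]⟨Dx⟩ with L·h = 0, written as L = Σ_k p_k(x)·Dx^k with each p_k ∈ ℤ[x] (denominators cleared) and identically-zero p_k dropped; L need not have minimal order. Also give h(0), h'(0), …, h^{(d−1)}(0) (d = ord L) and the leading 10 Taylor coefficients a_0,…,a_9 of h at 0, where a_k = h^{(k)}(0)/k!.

L = (7 + 48·x + 99·x^2 + 100·x^3 + 60·x^4) + (-2 - 7·x - 3·x^2 + 22·x^3 + 44·x^4 + 24·x^5)·Dx  (order 1).
h: a_k = -4, -14, -48, -115, -625/2, -2817/4, -3451/2, -30371/8, -281871/32, -1221645/64, …
ICs: h(0) = -4.

f: a_k = -2, -2, -6, -10, -22, -42, -86, -170, -342, -682, …
g: a_k = 1, 1, -1/2, 1/2, -5/8, 7/8, -21/16, 33/16, -429/128, 715/128, …
Product ⇒ symmetric product L₀, ord ≤ 1.
h=h₀': d/dx-closure on L₀ ⇒ L.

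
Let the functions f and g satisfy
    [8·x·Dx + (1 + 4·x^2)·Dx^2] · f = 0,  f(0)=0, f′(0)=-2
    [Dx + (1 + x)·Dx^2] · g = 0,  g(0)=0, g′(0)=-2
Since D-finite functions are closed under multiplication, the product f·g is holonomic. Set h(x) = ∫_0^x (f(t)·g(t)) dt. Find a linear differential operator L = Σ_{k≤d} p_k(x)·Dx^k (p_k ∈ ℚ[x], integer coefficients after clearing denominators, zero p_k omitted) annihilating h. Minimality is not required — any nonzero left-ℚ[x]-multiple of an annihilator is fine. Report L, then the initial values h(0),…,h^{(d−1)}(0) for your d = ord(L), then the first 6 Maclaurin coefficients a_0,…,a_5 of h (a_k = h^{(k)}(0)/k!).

f: a_k = 0, -2, 0, 8/3, 0, -32/5, …
g: a_k = 0, -2, 1, -2/3, 1/2, -2/5, …
f·g: L₀ = L_f ⊗_s L_g, ord ≤ 2·2.
h=∫h₀ ⇒ L = L₀·Dx.
L = (288 + 560·x + 3584·x^2 + 8640·x^3 + 7680·x^4 + 3328·x^5 + 1024·x^7)·Dx^2 + (258 + 1840·x + 6992·x^2 + 19264·x^3 + 29440·x^4 + 23808·x^5 + 8960·x^6 + 3072·x^7 + 3584·x^8)·Dx^3 + (36 + 628·x + 2496·x^2 + 6192·x^3 + 12288·x^4 + 15936·x^5 + 12288·x^6 + 5376·x^7 + 3072·x^8 + 2048·x^9)·Dx^4 + (17 + 66·x + 241·x^2 + 608·x^3 + 1152·x^4 + 1728·x^5 + 2016·x^6 + 1536·x^7 + 768·x^8 + 512·x^9 + 256·x^10)·Dx^5  (order 5).
h: a_k = 0, 0, 0, 4/3, -1/2, -4/5, …
ICs: h(0) = 0, h′(0) = 0, h′′(0) = 0, h′′′(0) = 8, h′′′′(0) = -12.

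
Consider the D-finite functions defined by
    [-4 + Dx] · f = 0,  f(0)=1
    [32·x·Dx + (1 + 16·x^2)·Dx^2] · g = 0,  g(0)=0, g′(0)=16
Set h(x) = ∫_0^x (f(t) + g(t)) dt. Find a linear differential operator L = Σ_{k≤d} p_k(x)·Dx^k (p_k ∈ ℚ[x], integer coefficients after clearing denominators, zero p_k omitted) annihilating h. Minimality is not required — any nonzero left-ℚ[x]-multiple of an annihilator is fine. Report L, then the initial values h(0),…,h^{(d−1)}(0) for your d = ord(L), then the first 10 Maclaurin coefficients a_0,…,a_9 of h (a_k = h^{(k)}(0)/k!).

L = (32 - 256·x - 512·x^2)·Dx^2 + (-12 + 48·x + 64·x^2 - 256·x^3)·Dx^3 + (1 + 4·x + 16·x^2 + 64·x^3)·Dx^4  (order 4).
h: a_k = 0, 1, 10, 8/3, -56/3, 32/15, 6208/45, 256/315, -368512/315, 512/2835, …
ICs: h(0) = 0, h′(0) = 1, h′′(0) = 20, h′′′(0) = 16.

f: a_k = 1, 4, 8, 32/3, 32/3, 128/15, 256/45, 1024/315, 512/315, 2048/2835, …
g: a_k = 0, 16, 0, -256/3, 0, 4096/5, 0, -65536/7, 0, 1048576/9, …
L₀ := lclm(L_f,L_g); ord L₀ ≤ 1+2.
h=∫₀ˣh₀: take L = L₀·Dx.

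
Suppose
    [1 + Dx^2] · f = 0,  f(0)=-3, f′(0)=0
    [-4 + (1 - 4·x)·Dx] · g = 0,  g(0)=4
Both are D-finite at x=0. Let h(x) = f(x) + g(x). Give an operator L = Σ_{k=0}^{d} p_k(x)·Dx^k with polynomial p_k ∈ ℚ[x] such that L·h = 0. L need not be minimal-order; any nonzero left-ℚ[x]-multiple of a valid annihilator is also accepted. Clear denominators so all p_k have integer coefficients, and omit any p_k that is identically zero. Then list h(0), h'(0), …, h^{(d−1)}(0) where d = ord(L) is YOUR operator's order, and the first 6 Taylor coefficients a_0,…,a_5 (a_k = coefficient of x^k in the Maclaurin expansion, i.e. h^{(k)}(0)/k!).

f: a_k = -3, 0, 3/2, 0, -1/8, 0, …
g: a_k = 4, 16, 64, 256, 1024, 4096, …
Sum ⇒ L₀ = lclm(L_f,L_g) in ℚ(x)⟨Dx⟩.
L = (-388 + 32·x - 64·x^2) + (33 - 140·x + 48·x^2 - 64·x^3)·Dx + (-388 + 32·x - 64·x^2)·Dx^2 + (33 - 140·x + 48·x^2 - 64·x^3)·Dx^3  (order 3).
h: a_k = 1, 16, 131/2, 256, 8191/8, 4096, …
ICs: h(0) = 1, h′(0) = 16, h′′(0) = 131.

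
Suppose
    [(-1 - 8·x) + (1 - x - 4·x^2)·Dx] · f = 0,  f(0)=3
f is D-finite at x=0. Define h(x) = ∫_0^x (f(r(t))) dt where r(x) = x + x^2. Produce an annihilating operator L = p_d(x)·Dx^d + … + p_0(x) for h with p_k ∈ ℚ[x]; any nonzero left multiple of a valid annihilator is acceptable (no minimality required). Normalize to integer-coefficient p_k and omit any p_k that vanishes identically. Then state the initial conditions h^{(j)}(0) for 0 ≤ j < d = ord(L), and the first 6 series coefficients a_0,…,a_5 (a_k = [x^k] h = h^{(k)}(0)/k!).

f: a_k = 3, 3, 15, 27, 87, 195, …
Substitute x→r, Dx→(1/r')Dx; clear ⇒ L₀.
h=∫₀ˣh₀: take L = L₀·Dx.
L = (1 + 10·x + 24·x^2 + 16·x^3)·Dx + (-1 + x + 5·x^2 + 8·x^3 + 4·x^4)·Dx^2  (order 2).
h: a_k = 0, 3, 3/2, 6, 57/4, 183/5, …
ICs: h(0) = 0, h′(0) = 3.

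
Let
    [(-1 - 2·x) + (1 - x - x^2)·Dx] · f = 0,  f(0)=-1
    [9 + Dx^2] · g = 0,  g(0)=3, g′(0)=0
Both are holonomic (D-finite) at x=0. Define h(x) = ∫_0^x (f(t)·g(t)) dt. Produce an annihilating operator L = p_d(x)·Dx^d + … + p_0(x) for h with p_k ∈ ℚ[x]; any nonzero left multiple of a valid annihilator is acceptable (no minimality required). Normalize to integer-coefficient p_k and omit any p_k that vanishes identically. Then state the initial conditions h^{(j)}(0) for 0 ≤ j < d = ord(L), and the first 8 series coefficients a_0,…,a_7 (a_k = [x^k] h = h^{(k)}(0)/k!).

L = (-7 + 9·x + 9·x^2)·Dx + (2 + 4·x)·Dx^2 + (-1 + x + x^2)·Dx^3  (order 3).
h: a_k = 0, -3, -3/2, 5/2, 9/8, 3/8, 17/16, 129/80, …
ICs: h(0) = 0, h′(0) = -3, h′′(0) = -3.

f: a_k = -1, -1, -2, -3, -5, -8, -13, -21, …
g: a_k = 3, 0, -27/2, 0, 81/8, 0, -243/80, 0, …
f·g: L₀ = L_f ⊗_s L_g, ord ≤ 1·2.
h=∫h₀ ⇒ L = L₀·Dx.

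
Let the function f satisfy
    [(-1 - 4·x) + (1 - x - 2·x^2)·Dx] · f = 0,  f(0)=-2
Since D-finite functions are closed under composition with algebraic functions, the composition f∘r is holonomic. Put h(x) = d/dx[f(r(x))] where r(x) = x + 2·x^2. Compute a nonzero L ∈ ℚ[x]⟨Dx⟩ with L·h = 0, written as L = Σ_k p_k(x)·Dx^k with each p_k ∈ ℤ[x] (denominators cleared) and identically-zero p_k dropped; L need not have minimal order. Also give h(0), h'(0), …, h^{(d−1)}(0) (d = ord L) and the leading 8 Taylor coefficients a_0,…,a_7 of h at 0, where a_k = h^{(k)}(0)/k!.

L = (10 + 72·x + 240·x^2 + 544·x^3 + 1344·x^4 + 1920·x^5 + 1280·x^6) + (-1 - 7·x - 12·x^2 + 32·x^3 + 200·x^4 + 384·x^5 + 448·x^6 + 256·x^7)·Dx  (order 1).
h: a_k = -2, -20, -102, -424, -1690, -6684, -25102, -92752, …
ICs: h(0) = -2.

f: a_k = -2, -2, -6, -10, -22, -42, -86, -170, …
Change of var in L_f (x↦r) gives L₀.
Differentiate: ansatz ord ≤ ord L₀ ⇒ L.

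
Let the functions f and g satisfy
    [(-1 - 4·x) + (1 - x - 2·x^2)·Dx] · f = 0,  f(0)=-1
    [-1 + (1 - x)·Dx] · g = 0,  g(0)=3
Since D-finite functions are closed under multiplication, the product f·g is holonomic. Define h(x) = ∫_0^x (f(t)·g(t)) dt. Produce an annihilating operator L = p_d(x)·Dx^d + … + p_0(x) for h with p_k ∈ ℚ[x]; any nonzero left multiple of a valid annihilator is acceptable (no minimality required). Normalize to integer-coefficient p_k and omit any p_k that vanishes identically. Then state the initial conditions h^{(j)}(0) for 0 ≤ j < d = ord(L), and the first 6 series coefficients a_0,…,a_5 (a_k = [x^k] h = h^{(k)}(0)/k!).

f: a_k = -1, -1, -3, -5, -11, -21, …
g: a_k = 3, 3, 3, 3, 3, 3, …
f·g: L₀ = L_f ⊗_s L_g, ord ≤ 1·1.
∫: right-multiply L₀ by Dx.
L = (-2 - 2·x + 6·x^2)·Dx + (1 - 2·x - x^2 + 2·x^3)·Dx^2  (order 2).
h: a_k = 0, -3, -3, -5, -15/2, -63/5, …
ICs: h(0) = 0, h′(0) = -3.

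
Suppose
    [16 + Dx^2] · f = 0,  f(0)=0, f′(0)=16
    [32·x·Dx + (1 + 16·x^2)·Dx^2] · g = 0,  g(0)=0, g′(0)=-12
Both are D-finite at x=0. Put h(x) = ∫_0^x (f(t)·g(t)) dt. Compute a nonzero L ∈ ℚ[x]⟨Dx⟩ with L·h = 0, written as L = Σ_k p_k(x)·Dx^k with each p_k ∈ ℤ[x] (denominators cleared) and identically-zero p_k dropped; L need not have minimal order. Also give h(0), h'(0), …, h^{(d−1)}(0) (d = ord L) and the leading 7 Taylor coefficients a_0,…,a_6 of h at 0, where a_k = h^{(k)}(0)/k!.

f: a_k = 0, 16, 0, -128/3, 0, 512/15, 0, …
g: a_k = 0, -12, 0, 64, 0, -3072/5, 0, …
h₀=f·g: eliminate ⇒ L₀, order ≤ 2·2.
∫: right-multiply L₀ by Dx.
L = (1280 + 53248·x^2 + 360448·x^4 + 2097152·x^6 + 8388608·x^8)·Dx + (1536·x + 40960·x^3 + 393216·x^5 + 2097152·x^7)·Dx^2 + (96 + 4096·x^2 + 36864·x^4 + 262144·x^6 + 1048576·x^8)·Dx^3 + (96·x + 2560·x^3 + 24576·x^5 + 131072·x^7)·Dx^4 + (1 + 48·x^2 + 896·x^4 + 8192·x^6 + 32768·x^8)·Dx^5  (order 5).
h: a_k = 0, 0, 0, -64, 0, 1536/5, 0, …
ICs: h(0) = 0, h′(0) = 0, h′′(0) = 0, h′′′(0) = -384, h′′′′(0) = 0.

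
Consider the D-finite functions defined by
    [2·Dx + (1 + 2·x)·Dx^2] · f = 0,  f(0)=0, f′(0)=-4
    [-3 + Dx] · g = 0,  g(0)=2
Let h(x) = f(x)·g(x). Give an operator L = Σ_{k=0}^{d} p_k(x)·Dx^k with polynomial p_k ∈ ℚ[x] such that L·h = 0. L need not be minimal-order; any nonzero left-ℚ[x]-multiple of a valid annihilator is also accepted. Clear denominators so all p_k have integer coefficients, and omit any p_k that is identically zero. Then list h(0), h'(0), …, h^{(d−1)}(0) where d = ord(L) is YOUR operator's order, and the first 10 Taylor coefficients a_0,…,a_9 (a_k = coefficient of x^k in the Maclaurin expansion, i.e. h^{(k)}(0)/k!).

L = (3 + 18·x) + (-4 - 12·x)·Dx + (1 + 2·x)·Dx^2  (order 2).
h: a_k = 0, -8, -16, -68/3, -16, -83/5, 2/3, -1137/70, 112/5, -218377/5040, …
ICs: h(0) = 0, h′(0) = -8.

f: a_k = 0, -4, 4, -16/3, 8, -64/5, 64/3, -256/7, 64, -1024/9, …
g: a_k = 2, 6, 9, 9, 27/4, 81/20, 81/40, 243/280, 729/2240, 243/2240, …
Sym-product of L_f,L_g gives L₀ (≤ ord 2).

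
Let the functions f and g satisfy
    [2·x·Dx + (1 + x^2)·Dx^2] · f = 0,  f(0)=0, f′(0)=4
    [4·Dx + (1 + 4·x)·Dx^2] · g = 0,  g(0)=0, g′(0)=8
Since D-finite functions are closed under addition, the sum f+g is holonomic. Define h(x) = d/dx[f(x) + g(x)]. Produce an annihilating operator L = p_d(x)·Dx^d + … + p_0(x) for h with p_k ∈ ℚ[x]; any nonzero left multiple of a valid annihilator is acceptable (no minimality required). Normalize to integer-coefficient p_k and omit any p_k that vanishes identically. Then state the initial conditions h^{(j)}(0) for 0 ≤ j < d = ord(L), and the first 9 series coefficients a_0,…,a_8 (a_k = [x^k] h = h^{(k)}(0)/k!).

L = (-4 - 48·x + 12·x^2 + 16·x^3) + (-17 - 8·x - 45·x^2 + 24·x^3 + 32·x^4)·Dx + (-2 - 7·x + 4·x^2 + x^3 + 6·x^4 + 8·x^5)·Dx^2  (order 2).
h: a_k = 12, -32, 124, -512, 2052, -8192, 32764, -131072, 524292, …
ICs: h(0) = 12, h′(0) = -32.

f: a_k = 0, 4, 0, -4/3, 0, 4/5, 0, -4/7, 0, …
g: a_k = 0, 8, -16, 128/3, -128, 2048/5, -4096/3, 32768/7, -16384, …
L₀ := lclm(L_f,L_g); ord L₀ ≤ 2+2.
Differentiate: ansatz ord ≤ ord L₀ ⇒ L.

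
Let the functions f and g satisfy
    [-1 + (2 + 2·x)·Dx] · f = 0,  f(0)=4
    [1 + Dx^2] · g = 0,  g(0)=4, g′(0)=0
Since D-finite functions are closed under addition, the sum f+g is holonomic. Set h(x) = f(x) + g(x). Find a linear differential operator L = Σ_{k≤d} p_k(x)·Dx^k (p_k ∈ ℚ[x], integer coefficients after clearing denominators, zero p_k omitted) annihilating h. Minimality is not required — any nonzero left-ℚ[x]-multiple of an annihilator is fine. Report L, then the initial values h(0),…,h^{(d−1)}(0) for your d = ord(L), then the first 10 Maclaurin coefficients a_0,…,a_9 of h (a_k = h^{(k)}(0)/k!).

L = (-7 - 8·x - 4·x^2) + (6 + 22·x + 24·x^2 + 8·x^3)·Dx + (-7 - 8·x - 4·x^2)·Dx^2 + (6 + 22·x + 24·x^2 + 8·x^3)·Dx^3  (order 3).
h: a_k = 8, 2, -5/2, 1/4, 1/96, 7/64, -1009/11520, 33/512, -134879/2580480, 715/16384, …
ICs: h(0) = 8, h′(0) = 2, h′′(0) = -5.

f: a_k = 4, 2, -1/2, 1/4, -5/32, 7/64, -21/256, 33/512, -429/8192, 715/16384, …
g: a_k = 4, 0, -2, 0, 1/6, 0, -1/180, 0, 1/10080, 0, …
Weyl lclm of L_f,L_g ⇒ L₀ (ord ≤ 3).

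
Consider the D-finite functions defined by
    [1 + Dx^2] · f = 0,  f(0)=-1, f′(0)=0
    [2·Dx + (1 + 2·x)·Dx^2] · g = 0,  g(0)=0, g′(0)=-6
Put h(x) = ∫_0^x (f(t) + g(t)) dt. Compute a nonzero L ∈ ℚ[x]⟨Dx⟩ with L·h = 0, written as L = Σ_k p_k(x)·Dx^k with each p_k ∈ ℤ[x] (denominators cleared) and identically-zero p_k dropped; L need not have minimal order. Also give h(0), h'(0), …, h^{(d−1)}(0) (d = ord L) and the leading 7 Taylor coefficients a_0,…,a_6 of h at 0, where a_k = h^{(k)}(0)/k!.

f: a_k = -1, 0, 1/2, 0, -1/24, 0, 1/720, …
g: a_k = 0, -6, 6, -8, 12, -96/5, 32, …
L₀ := lclm(L_f,L_g); ord L₀ ≤ 2+2.
h=∫h₀ ⇒ L = L₀·Dx.
L = (50 + 8·x + 8·x^2)·Dx^2 + (9 + 22·x + 12·x^2 + 8·x^3)·Dx^3 + (50 + 8·x + 8·x^2)·Dx^4 + (9 + 22·x + 12·x^2 + 8·x^3)·Dx^5  (order 5).
h: a_k = 0, -1, -3, 13/6, -2, 287/120, -16/5, …
ICs: h(0) = 0, h′(0) = -1, h′′(0) = -6, h′′′(0) = 13, h′′′′(0) = -48.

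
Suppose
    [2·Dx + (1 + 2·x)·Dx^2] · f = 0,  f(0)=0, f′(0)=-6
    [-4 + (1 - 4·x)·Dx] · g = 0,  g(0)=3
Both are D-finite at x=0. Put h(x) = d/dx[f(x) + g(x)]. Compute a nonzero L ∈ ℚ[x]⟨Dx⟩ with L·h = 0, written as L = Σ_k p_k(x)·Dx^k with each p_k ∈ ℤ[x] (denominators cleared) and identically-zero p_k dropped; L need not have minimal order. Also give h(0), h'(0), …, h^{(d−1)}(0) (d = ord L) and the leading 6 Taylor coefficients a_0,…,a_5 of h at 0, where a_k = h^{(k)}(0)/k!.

L = (-128 - 64·x) + (-44 - 224·x - 128·x^2)·Dx + (5 - 6·x - 48·x^2 - 32·x^3)·Dx^2  (order 2).
h: a_k = 6, 108, 552, 3120, 15264, 73920, …
ICs: h(0) = 6, h′(0) = 108.

f: a_k = 0, -6, 6, -8, 12, -96/5, …
g: a_k = 3, 12, 48, 192, 768, 3072, …
Weyl lclm of L_f,L_g ⇒ L₀ (ord ≤ 3).
Derive L from L₀ (diff closure).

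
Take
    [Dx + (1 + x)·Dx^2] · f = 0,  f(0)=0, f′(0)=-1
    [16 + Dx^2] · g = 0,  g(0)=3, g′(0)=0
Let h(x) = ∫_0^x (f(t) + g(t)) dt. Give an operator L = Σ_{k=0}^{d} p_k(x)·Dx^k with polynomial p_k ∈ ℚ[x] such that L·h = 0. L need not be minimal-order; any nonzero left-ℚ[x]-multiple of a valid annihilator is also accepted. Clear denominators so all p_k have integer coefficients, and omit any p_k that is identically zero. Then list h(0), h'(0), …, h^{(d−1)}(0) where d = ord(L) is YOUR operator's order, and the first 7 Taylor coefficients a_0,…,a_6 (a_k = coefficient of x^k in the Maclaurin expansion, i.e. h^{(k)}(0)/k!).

f: a_k = 0, -1, 1/2, -1/3, 1/4, -1/5, 1/6, …
g: a_k = 3, 0, -24, 0, 32, 0, -256/15, …
Sum ⇒ L₀ = lclm(L_f,L_g) in ℚ(x)⟨Dx⟩.
Integrate: L := L₀·Dx.
L = (176 + 256·x + 128·x^2)·Dx^2 + (144 + 400·x + 384·x^2 + 128·x^3)·Dx^3 + (11 + 16·x + 8·x^2)·Dx^4 + (9 + 25·x + 24·x^2 + 8·x^3)·Dx^5  (order 5).
h: a_k = 0, 3, -1/2, -47/6, -1/12, 129/20, -1/30, …
ICs: h(0) = 0, h′(0) = 3, h′′(0) = -1, h′′′(0) = -47, h′′′′(0) = -2.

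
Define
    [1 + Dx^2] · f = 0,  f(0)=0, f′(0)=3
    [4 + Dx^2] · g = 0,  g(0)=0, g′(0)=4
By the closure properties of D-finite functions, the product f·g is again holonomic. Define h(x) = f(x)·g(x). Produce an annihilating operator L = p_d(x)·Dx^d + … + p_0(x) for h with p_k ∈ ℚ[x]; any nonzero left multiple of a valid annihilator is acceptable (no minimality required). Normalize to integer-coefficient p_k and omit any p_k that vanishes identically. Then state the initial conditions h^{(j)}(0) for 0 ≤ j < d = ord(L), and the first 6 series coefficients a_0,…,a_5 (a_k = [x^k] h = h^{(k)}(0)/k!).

L = 9 + 10·Dx^2 + Dx^4  (order 4).
h: a_k = 0, 0, 12, 0, -10, 0, …
ICs: h(0) = 0, h′(0) = 0, h′′(0) = 24, h′′′(0) = 0.

f: a_k = 0, 3, 0, -1/2, 0, 1/40, …
g: a_k = 0, 4, 0, -8/3, 0, 8/15, …
f·g: L₀ = L_f ⊗_s L_g, ord ≤ 2·2.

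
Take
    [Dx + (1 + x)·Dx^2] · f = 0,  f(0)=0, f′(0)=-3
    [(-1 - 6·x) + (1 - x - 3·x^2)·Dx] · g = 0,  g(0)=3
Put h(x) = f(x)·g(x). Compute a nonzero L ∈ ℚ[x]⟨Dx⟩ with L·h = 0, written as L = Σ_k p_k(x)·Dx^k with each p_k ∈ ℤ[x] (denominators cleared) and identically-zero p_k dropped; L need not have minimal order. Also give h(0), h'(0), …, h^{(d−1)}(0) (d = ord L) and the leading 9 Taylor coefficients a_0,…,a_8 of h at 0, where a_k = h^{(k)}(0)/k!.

f: a_k = 0, -3, 3/2, -1, 3/4, -3/5, 1/2, -3/7, 3/8, …
g: a_k = 3, 3, 12, 21, 57, 120, 291, 651, 1524, …
L₀ := L_f ⊗_s L_g (sym. prod.), ord ≤ 2.
L = (7 + 12·x) + (1 + 15·x + 15·x^2)·Dx + (-1 + 4·x^2 + 3·x^3)·Dx^2  (order 2).
h: a_k = 0, -9, -9/2, -69/2, -183/4, -3021/20, -1434/5, -103773/140, -448143/280, …
ICs: h(0) = 0, h′(0) = -9.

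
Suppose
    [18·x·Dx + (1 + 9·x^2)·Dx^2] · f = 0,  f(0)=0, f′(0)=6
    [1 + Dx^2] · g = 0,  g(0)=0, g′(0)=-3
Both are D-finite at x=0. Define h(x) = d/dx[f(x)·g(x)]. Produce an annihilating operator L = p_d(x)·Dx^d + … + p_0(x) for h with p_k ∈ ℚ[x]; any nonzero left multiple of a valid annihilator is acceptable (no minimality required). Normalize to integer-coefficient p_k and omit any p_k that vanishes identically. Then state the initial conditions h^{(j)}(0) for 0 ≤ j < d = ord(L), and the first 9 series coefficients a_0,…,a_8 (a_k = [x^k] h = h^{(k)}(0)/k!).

L = (38998 + 738774·x^2 + 15162957·x^4 + 3032640·x^6 - 78732·x^8 - 1771470·x^10 + 531441·x^12) + (20772·x + 1033884·x^3 + 7902360·x^5 + 2624400·x^7 + 1180980·x^9 + 2125764·x^11)·Dx + (39368 + 755028·x^2 + 15369750·x^4 + 3887028·x^6 + 314928·x^8 - 1417176·x^10 + 1062882·x^12)·Dx^2 + (20772·x + 1033884·x^3 + 7902360·x^5 + 2624400·x^7 + 1180980·x^9 + 2125764·x^11)·Dx^3 + (370 + 16254·x^2 + 206793·x^4 + 854388·x^6 + 393660·x^8 + 354294·x^10 + 531441·x^12)·Dx^4  (order 4).
h: a_k = 0, -36, 0, 228, 0, -3609/2, 0, 15389, 0, …
ICs: h(0) = 0, h′(0) = -36, h′′(0) = 0, h′′′(0) = 1368.

f: a_k = 0, 6, 0, -18, 0, 486/5, 0, -4374/7, 0, …
g: a_k = 0, -3, 0, 1/2, 0, -1/40, 0, 1/1680, 0, …
Product ⇒ symmetric product L₀, ord ≤ 4.
h=h₀': d/dx-closure on L₀ ⇒ L.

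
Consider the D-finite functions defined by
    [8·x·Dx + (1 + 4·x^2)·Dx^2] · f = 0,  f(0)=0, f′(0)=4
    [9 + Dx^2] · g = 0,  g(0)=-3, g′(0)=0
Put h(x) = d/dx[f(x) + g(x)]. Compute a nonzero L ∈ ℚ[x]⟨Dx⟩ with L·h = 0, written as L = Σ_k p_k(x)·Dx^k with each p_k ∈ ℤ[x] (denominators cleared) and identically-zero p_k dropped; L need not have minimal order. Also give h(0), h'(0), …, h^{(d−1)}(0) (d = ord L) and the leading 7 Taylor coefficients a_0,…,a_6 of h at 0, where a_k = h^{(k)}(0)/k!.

f: a_k = 0, 4, 0, -16/3, 0, 64/5, 0, …
g: a_k = -3, 0, 27/2, 0, -81/8, 0, 243/80, …
Weyl lclm of L_f,L_g ⇒ L₀ (ord ≤ 4).
h=h₀': d/dx-closure on L₀ ⇒ L.
L = (-2808·x + 19008·x^3 + 10368·x^5) + (9 + 1548·x^2 + 7344·x^4 + 5184·x^6)·Dx + (-312·x + 2112·x^3 + 1152·x^5)·Dx^2 + (1 + 172·x^2 + 816·x^4 + 576·x^6)·Dx^3  (order 3).
h: a_k = 4, 27, -16, -81/2, 64, 729/40, -256, …
ICs: h(0) = 4, h′(0) = 27, h′′(0) = -32.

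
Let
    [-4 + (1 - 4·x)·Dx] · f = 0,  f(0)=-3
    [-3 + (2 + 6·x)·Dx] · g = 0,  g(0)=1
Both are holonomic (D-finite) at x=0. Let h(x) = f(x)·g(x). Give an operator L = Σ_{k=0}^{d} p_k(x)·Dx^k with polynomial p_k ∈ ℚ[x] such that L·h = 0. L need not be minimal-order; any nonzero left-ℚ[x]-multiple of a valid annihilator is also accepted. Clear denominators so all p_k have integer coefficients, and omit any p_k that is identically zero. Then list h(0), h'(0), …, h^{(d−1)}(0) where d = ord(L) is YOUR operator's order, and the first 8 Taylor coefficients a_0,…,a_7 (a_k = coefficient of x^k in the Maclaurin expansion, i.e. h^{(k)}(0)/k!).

f: a_k = -3, -12, -48, -192, -768, -3072, -12288, -49152, …
g: a_k = 1, 3/2, -9/8, 27/16, -405/128, 1701/256, -15309/1024, 72171/2048, …
Product ⇒ symmetric product L₀, ord ≤ 1.
L = (11 + 12·x) + (-2 + 2·x + 24·x^2)·Dx  (order 1).
h: a_k = -3, -33/2, -501/8, -4089/16, -129633/128, -1042167/256, -16628745/1024, -133246473/2048, …
ICs: h(0) = -3.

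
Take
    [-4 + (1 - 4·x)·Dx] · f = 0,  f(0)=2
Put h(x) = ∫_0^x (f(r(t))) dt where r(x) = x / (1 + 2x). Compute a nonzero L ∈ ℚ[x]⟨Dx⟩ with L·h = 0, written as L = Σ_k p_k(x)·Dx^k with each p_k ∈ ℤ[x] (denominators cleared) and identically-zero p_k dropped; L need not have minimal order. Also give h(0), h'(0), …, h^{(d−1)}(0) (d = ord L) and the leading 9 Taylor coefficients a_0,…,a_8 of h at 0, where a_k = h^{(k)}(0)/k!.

L = 4·Dx + (-1 + 4·x^2)·Dx^2  (order 2).
h: a_k = 0, 2, 4, 16/3, 8, 64/5, 64/3, 256/7, 64, …
ICs: h(0) = 0, h′(0) = 2.

f: a_k = 2, 8, 32, 128, 512, 2048, 8192, 32768, 131072, …
Substitute x→r, Dx→(1/r')Dx; clear ⇒ L₀.
Integrate: L := L₀·Dx.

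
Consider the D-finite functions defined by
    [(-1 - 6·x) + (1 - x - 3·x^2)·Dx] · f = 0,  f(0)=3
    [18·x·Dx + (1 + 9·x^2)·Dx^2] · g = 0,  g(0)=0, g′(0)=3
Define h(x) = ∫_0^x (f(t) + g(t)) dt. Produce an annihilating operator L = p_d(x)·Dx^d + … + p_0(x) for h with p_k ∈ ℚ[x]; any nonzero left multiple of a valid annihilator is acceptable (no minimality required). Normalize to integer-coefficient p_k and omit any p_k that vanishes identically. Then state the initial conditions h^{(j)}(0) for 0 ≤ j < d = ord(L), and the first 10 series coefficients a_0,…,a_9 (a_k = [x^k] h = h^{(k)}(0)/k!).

f: a_k = 3, 3, 12, 21, 57, 120, 291, 651, 1524, 3477, …
g: a_k = 0, 3, 0, -9, 0, 243/5, 0, -2187/7, 0, 2187, …
Sum ⇒ L₀ = lclm(L_f,L_g) in ℚ(x)⟨Dx⟩.
h=∫₀ˣh₀: take L = L₀·Dx.
L = (-72 + 288·x + 4428·x^2 + 9720·x^3 + 33534·x^4 + 13122·x^6)·Dx^2 + (30 + 180·x + 144·x^2 + 1728·x^3 + 9153·x^4 + 23814·x^5 + 2187·x^6 + 13122·x^7)·Dx^3 + (-4 - 14·x - 114·x^2 + 36·x^3 - 459·x^4 + 1539·x^5 + 2430·x^6 + 729·x^7 + 2187·x^8)·Dx^4  (order 4).
h: a_k = 0, 3, 3, 4, 3, 57/5, 281/10, 291/7, 1185/28, 508/3, …
ICs: h(0) = 0, h′(0) = 3, h′′(0) = 6, h′′′(0) = 24.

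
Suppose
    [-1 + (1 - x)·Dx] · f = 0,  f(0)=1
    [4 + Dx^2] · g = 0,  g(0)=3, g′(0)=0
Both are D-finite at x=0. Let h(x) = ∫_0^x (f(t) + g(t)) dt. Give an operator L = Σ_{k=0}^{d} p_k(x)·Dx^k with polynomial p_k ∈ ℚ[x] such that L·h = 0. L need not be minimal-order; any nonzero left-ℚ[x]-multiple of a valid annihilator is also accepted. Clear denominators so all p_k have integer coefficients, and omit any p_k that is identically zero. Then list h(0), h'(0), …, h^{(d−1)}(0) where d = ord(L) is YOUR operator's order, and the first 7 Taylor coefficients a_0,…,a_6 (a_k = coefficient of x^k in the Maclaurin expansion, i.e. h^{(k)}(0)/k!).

L = (20 - 16·x + 8·x^2)·Dx + (-12 + 28·x - 24·x^2 + 8·x^3)·Dx^2 + (5 - 4·x + 2·x^2)·Dx^3 + (-3 + 7·x - 6·x^2 + 2·x^3)·Dx^4  (order 4).
h: a_k = 0, 4, 1/2, -5/3, 1/4, 3/5, 1/6, …
ICs: h(0) = 0, h′(0) = 4, h′′(0) = 1, h′′′(0) = -10.

f: a_k = 1, 1, 1, 1, 1, 1, 1, …
g: a_k = 3, 0, -6, 0, 2, 0, -4/15, …
Weyl lclm of L_f,L_g ⇒ L₀ (ord ≤ 3).
h=∫₀ˣh₀: take L = L₀·Dx.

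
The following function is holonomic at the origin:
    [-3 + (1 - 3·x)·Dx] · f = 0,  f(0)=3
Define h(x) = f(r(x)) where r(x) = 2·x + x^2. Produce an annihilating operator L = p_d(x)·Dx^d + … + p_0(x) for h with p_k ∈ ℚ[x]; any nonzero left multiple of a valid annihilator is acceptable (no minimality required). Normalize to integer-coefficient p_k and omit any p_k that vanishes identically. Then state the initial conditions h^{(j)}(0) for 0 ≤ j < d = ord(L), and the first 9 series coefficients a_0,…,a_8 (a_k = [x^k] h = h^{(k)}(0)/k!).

f: a_k = 3, 9, 27, 81, 243, 729, 2187, 6561, 19683, …
L₀ from L_f via x↦r, Dx↦r'^{-1}Dx.
L = (6 + 6·x) + (-1 + 6·x + 3·x^2)·Dx  (order 1).
h: a_k = 3, 18, 117, 756, 4887, 31590, 204201, 1319976, 8532459, …
ICs: h(0) = 3.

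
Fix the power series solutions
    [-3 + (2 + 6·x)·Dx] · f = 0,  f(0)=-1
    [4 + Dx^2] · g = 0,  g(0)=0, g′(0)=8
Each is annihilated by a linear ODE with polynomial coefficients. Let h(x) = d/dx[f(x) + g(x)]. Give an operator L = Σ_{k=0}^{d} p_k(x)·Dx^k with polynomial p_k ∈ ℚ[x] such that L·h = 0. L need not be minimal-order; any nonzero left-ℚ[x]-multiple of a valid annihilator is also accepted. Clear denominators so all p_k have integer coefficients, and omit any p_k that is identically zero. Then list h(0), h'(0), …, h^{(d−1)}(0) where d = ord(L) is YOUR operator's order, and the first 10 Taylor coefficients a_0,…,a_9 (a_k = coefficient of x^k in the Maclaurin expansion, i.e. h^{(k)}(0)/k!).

f: a_k = -1, -3/2, 9/8, -27/16, 405/128, -1701/256, 15309/1024, -72171/2048, 2814669/32768, -14073345/65536, …
g: a_k = 0, 8, 0, -16/3, 0, 16/15, 0, -32/315, 0, 16/2835, …
h₀=f+g: left-lcm gives L₀, ord ≤ 3.
Differentiate: ansatz ord ≤ ord L₀ ⇒ L.
L = (-1812 - 1152·x - 1728·x^2) + (-344 - 1800·x - 3456·x^2 - 3456·x^3)·Dx + (-453 - 288·x - 432·x^2)·Dx^2 + (-86 - 450·x - 864·x^2 - 864·x^3)·Dx^3  (order 3).
h: a_k = 13/2, 9/4, -337/16, 405/32, -21419/768, 45927/512, -22799401/92160, 2814669/4096, -39896884499/20643840, 717740595/131072, …
ICs: h(0) = 13/2, h′(0) = 9/4, h′′(0) = -337/8.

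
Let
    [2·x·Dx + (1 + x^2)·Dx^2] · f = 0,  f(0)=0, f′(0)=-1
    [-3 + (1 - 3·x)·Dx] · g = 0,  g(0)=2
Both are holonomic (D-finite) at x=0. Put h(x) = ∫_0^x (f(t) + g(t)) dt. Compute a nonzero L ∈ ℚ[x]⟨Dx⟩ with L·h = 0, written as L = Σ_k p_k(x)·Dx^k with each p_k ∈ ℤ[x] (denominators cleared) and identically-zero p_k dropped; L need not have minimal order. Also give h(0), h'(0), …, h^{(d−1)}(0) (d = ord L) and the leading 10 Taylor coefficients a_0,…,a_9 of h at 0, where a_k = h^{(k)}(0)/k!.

L = (6 - 72·x - 18·x^2)·Dx^2 + (-28 + 6·x - 60·x^2 - 18·x^3)·Dx^3 + (3 - 8·x - 8·x^3 - 3·x^4)·Dx^4  (order 4).
h: a_k = 0, 2, 5/2, 6, 163/12, 162/5, 2429/30, 1458/7, 30619/56, 1458, …
ICs: h(0) = 0, h′(0) = 2, h′′(0) = 5, h′′′(0) = 36.

f: a_k = 0, -1, 0, 1/3, 0, -1/5, 0, 1/7, 0, -1/9, …
g: a_k = 2, 6, 18, 54, 162, 486, 1458, 4374, 13122, 39366, …
Sum ⇒ L₀ = lclm(L_f,L_g) in ℚ(x)⟨Dx⟩.
h=∫₀ˣh₀: take L = L₀·Dx.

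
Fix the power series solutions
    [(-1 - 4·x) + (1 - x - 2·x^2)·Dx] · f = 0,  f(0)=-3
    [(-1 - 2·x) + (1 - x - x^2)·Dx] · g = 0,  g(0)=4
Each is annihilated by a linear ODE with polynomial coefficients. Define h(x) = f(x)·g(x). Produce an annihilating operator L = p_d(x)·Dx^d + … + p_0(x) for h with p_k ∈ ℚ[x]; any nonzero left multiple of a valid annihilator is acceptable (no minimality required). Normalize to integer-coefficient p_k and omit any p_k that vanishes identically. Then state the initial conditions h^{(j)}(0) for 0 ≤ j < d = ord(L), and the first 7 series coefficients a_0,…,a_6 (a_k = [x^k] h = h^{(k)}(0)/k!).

f: a_k = -3, -3, -9, -15, -33, -63, -129, …
g: a_k = 4, 4, 8, 12, 20, 32, 52, …
h₀=f·g: eliminate ⇒ L₀, order ≤ 1·1.
L = (-2 - 4·x + 9·x^2 + 8·x^3) + (1 - 2·x - 2·x^2 + 3·x^3 + 2·x^4)·Dx  (order 1).
h: a_k = -12, -24, -72, -156, -360, -768, -1644, …
ICs: h(0) = -12.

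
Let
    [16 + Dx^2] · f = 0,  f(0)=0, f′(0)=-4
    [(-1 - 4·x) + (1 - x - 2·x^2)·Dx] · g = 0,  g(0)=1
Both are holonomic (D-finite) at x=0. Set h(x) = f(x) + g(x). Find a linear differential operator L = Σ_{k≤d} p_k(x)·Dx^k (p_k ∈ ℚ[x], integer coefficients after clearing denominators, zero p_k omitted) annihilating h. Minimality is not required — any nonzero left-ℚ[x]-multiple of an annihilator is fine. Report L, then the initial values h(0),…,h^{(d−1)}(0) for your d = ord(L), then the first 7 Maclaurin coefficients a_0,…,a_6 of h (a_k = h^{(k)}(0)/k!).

L = (-368 - 1408·x + 256·x^2 - 512·x^3 - 2560·x^4 - 2048·x^5) + (176 - 336·x - 384·x^2 + 1024·x^3 + 384·x^4 - 1536·x^5 - 1024·x^6)·Dx + (-23 - 88·x + 16·x^2 - 32·x^3 - 160·x^4 - 128·x^5)·Dx^2 + (11 - 21·x - 24·x^2 + 64·x^3 + 24·x^4 - 96·x^5 - 64·x^6)·Dx^3  (order 3).
h: a_k = 1, -3, 3, 47/3, 11, 187/15, 43, …
ICs: h(0) = 1, h′(0) = -3, h′′(0) = 6.

f: a_k = 0, -4, 0, 32/3, 0, -128/15, 0, …
g: a_k = 1, 1, 3, 5, 11, 21, 43, …
L₀ := lclm(L_f,L_g); ord L₀ ≤ 2+1.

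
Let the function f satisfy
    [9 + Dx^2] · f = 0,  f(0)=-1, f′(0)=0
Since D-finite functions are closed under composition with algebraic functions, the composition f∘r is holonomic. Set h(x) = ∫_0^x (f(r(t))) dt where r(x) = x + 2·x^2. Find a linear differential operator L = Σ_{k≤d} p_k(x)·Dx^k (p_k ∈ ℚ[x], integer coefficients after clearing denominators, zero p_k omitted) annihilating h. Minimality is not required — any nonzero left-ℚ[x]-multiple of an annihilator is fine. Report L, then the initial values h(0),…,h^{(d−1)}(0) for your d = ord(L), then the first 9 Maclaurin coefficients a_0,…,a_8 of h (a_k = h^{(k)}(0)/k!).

L = (9 + 108·x + 432·x^2 + 576·x^3)·Dx - 4·Dx^2 + (1 + 4·x)·Dx^3  (order 3).
h: a_k = 0, -1, 0, 3/2, 9/2, 117/40, -9/2, -6399/560, -1917/160, …
ICs: h(0) = 0, h′(0) = -1, h′′(0) = 0.

f: a_k = -1, 0, 9/2, 0, -27/8, 0, 81/80, 0, -729/4480, …
Substitute x→r, Dx→(1/r')Dx; clear ⇒ L₀.
∫: right-multiply L₀ by Dx.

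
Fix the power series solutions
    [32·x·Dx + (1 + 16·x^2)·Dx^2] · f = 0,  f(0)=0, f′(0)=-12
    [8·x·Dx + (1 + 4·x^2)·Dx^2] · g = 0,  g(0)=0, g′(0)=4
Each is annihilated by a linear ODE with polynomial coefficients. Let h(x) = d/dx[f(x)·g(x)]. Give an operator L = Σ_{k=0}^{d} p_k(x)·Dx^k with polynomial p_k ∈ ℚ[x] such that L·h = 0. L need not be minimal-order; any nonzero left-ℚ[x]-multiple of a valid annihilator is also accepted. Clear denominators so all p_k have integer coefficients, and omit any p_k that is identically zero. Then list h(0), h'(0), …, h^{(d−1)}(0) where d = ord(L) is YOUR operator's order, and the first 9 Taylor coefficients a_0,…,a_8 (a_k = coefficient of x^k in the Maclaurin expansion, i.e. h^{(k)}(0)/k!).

f: a_k = 0, -12, 0, 64, 0, -3072/5, 0, 49152/7, 0, …
g: a_k = 0, 4, 0, -16/3, 0, 64/5, 0, -256/7, 0, …
Sym-product of L_f,L_g gives L₀ (≤ ord 4).
Differentiate: ansatz ord ≤ ord L₀ ⇒ L.
L = (-1536·x - 51200·x^3 - 262144·x^5 + 655360·x^7 + 6291456·x^9) + (-80 - 6592·x^2 - 92160·x^4 - 229376·x^6 + 2293760·x^8 + 9437184·x^10)·Dx + (-160·x - 4480·x^3 - 30720·x^5 + 69632·x^7 + 1310720·x^9 + 3145728·x^11)·Dx^2 + (-1 - 40·x^2 - 464·x^4 + 29696·x^8 + 163840·x^10 + 262144·x^12)·Dx^3  (order 3).
h: a_k = 0, -96, 0, 1280, 0, -88576/5, 0, 1826816/7, 0, …
ICs: h(0) = 0, h′(0) = -96, h′′(0) = 0.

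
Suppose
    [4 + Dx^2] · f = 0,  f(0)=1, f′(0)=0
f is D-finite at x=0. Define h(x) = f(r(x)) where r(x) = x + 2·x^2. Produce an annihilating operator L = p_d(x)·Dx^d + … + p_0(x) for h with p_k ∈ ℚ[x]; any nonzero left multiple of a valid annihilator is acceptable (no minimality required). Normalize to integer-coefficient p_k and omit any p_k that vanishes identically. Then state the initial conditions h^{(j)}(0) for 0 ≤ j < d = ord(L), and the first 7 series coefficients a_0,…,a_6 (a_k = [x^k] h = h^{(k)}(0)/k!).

f: a_k = 1, 0, -2, 0, 2/3, 0, -4/45, …
h₀=f(r): pull back L_f along r ⇒ L₀.
L = (4 + 48·x + 192·x^2 + 256·x^3) - 4·Dx + (1 + 4·x)·Dx^2  (order 2).
h: a_k = 1, 0, -2, -8, -22/3, 16/3, 716/45, …
ICs: h(0) = 1, h′(0) = 0.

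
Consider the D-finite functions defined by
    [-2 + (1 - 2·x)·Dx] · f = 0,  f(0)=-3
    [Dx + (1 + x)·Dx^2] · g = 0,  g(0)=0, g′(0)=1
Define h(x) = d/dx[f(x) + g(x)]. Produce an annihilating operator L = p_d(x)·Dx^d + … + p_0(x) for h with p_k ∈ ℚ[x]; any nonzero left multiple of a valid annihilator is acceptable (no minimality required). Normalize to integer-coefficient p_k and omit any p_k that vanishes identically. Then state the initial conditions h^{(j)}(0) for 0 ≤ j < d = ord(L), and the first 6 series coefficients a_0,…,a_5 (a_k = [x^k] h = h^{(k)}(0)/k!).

L = (32 + 8·x) + (22 + 56·x + 16·x^2)·Dx + (-5 + 3·x + 12·x^2 + 4·x^3)·Dx^2  (order 2).
h: a_k = -5, -25, -71, -193, -479, -1153, …
ICs: h(0) = -5, h′(0) = -25.

f: a_k = -3, -6, -12, -24, -48, -96, …
g: a_k = 0, 1, -1/2, 1/3, -1/4, 1/5, …
f+g: L₀ = lclm(L_f,L_g), ord ≤ 1+2.
Differentiate: ansatz ord ≤ ord L₀ ⇒ L.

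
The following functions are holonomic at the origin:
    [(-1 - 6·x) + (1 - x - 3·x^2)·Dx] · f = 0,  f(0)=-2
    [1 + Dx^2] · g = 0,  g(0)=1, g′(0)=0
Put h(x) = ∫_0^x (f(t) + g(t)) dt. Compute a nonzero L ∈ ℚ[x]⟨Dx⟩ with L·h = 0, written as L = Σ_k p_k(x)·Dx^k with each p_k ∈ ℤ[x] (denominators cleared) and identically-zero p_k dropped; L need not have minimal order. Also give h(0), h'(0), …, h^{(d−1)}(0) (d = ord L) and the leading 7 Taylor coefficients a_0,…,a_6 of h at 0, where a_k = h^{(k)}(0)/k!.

L = (43 + 292·x + 307·x^2 + 624·x^3 + 45·x^4 + 54·x^5)·Dx + (-9 - 7·x - 6·x^2 + 91·x^3 + 144·x^4 + 27·x^5 + 27·x^6)·Dx^2 + (43 + 292·x + 307·x^2 + 624·x^3 + 45·x^4 + 54·x^5)·Dx^3 + (-9 - 7·x - 6·x^2 + 91·x^3 + 144·x^4 + 27·x^5 + 27·x^6)·Dx^4  (order 4).
h: a_k = 0, -1, -1, -17/6, -7/2, -911/120, -40/3, …
ICs: h(0) = 0, h′(0) = -1, h′′(0) = -2, h′′′(0) = -17.

f: a_k = -2, -2, -8, -14, -38, -80, -194, …
g: a_k = 1, 0, -1/2, 0, 1/24, 0, -1/720, …
f+g: L₀ = lclm(L_f,L_g), ord ≤ 1+2.
Integrate: L := L₀·Dx.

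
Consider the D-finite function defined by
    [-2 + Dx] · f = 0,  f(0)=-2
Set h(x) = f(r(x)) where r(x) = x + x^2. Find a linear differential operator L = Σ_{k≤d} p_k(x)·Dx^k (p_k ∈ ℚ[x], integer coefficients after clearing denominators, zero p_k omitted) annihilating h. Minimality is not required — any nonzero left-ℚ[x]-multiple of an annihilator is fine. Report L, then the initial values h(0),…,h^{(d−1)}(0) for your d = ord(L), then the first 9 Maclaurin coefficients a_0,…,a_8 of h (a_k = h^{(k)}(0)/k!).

L = (-2 - 4·x) + Dx  (order 1).
h: a_k = -2, -4, -8, -32/3, -40/3, -208/15, -608/45, -3712/315, -3056/315, …
ICs: h(0) = -2.

f: a_k = -2, -4, -4, -8/3, -4/3, -8/15, -8/45, -16/315, -4/315, …
Substitute x→r, Dx→(1/r')Dx; clear ⇒ L₀.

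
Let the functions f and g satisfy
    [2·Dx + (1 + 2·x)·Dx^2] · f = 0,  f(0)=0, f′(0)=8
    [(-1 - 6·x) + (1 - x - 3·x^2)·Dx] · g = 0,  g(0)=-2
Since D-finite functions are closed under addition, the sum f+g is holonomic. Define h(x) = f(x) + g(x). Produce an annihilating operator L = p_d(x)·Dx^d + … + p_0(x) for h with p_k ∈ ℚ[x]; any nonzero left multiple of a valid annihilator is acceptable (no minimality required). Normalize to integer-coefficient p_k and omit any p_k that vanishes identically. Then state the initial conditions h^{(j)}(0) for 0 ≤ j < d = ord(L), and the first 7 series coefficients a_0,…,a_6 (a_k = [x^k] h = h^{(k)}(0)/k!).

f: a_k = 0, 8, -8, 32/3, -16, 128/5, -128/3, …
g: a_k = -2, -2, -8, -14, -38, -80, -194, …
Sum ⇒ L₀ = lclm(L_f,L_g) in ℚ(x)⟨Dx⟩.
L = (-74 - 412·x - 948·x^2 - 864·x^3 - 648·x^4)·Dx + (-17 - 212·x - 890·x^2 - 1644·x^3 - 1764·x^4 - 1080·x^5)·Dx^2 + (5 + 27·x + 33·x^2 - 68·x^3 - 276·x^4 - 396·x^5 - 216·x^6)·Dx^3  (order 3).
h: a_k = -2, 6, -16, -10/3, -54, -272/5, -710/3, …
ICs: h(0) = -2, h′(0) = 6, h′′(0) = -32.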